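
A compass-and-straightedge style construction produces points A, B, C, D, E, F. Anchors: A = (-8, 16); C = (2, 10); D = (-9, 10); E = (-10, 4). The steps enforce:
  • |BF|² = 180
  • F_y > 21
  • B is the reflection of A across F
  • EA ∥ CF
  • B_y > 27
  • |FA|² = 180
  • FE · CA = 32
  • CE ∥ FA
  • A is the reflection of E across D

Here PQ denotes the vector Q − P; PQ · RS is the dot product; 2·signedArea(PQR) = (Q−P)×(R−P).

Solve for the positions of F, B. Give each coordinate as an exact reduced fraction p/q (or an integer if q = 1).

B = (16, 28)
F = (4, 22)

1. F_x = 4  [CE ∥ FA ∩ EA ∥ CF]
2. F_y = 22  [CE ∥ FA ∩ EA ∥ CF]
   → F = (4, 22)
3. B_x = 16  [B is the reflection of A across F]
4. B_y = 28  [B is the reflection of A across F]
   → B = (16, 28)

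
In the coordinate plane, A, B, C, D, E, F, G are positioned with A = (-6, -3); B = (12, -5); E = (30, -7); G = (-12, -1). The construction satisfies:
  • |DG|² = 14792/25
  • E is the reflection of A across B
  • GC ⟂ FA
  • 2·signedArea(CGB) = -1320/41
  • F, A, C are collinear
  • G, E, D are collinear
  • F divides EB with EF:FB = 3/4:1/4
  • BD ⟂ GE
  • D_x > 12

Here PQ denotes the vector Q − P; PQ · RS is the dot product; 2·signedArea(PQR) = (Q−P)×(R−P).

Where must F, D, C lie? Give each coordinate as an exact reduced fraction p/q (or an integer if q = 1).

C = (-498/41, -95/41)
D = (302/25, -111/25)
F = (33/2, -11/2)

1. F_x = 33/2  [F divides EB with EF:FB = 3/4:1/4]
2. F_y = -11/2  [F divides EB with EF:FB = 3/4:1/4]
   → F = (33/2, -11/2)
3. D_x = 302/25  [G, E, D are collinear ∩ BD ⟂ GE]
4. D_y = -111/25  [G, E, D are collinear ∩ BD ⟂ GE]
   → D = (302/25, -111/25)
5. C_x = -498/41  [F, A, C are collinear ∩ GC ⟂ FA]
6. C_y = -95/41  [F, A, C are collinear ∩ GC ⟂ FA]
   → C = (-498/41, -95/41)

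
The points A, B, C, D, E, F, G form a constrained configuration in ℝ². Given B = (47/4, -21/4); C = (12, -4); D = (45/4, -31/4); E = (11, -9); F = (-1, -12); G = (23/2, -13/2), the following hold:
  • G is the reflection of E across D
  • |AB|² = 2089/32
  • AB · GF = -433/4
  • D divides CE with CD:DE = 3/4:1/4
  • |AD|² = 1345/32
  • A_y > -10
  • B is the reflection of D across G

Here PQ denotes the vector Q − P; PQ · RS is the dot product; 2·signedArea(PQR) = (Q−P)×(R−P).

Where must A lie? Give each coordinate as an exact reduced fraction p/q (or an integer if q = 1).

1. A_x = 41/8  [line 25/2·x + 11/2·y + -39/4 = 0 ∩ |AD|² = 1345/32]
2. A_y = -79/8  [line 25/2·x + 11/2·y + -39/4 = 0 ∩ |AD|² = 1345/32]
   → A = (41/8, -79/8)

A = (41/8, -79/8)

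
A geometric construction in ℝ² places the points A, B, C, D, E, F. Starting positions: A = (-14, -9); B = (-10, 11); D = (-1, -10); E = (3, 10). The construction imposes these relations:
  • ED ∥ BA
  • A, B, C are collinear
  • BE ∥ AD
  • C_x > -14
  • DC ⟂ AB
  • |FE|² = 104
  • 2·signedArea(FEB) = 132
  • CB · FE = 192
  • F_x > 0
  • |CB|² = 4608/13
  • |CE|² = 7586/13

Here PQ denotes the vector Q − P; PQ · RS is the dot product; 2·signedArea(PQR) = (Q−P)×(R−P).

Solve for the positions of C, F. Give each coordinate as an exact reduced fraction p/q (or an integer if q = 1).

1. C_x = -178/13  [A, B, C are collinear ∩ DC ⟂ AB]
2. C_y = -97/13  [A, B, C are collinear ∩ DC ⟂ AB]
   → C = (-178/13, -97/13)
3. F_x = 1  [2·signedArea(FEB) = 132 ∩ CB · FE = 192]
4. F_y = 0  [2·signedArea(FEB) = 132 ∩ CB · FE = 192]
   → F = (1, 0)

C = (-178/13, -97/13)
F = (1, 0)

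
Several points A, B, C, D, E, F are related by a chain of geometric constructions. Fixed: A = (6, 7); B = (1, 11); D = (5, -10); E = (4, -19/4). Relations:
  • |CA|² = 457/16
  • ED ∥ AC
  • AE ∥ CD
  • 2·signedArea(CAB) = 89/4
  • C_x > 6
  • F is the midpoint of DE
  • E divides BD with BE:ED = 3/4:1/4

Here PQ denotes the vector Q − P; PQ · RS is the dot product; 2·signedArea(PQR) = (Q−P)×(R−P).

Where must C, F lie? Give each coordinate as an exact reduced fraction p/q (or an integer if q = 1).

1. C_x = 7  [AE ∥ CD ∩ ED ∥ AC]
2. C_y = 7/4  [AE ∥ CD ∩ ED ∥ AC]
   → C = (7, 7/4)
3. F_x = 9/2  [F is the midpoint of DE]
4. F_y = -59/8  [F is the midpoint of DE]
   → F = (9/2, -59/8)

C = (7, 7/4)
F = (9/2, -59/8)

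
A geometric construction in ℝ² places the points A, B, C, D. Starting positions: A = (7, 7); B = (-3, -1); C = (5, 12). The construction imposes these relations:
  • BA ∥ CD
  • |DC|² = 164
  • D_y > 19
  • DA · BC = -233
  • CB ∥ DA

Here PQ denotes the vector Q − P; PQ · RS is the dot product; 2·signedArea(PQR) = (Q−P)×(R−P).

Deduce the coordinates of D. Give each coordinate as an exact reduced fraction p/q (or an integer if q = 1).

1. D_x = 15  [CB ∥ DA ∩ BA ∥ CD]
2. D_y = 20  [CB ∥ DA ∩ BA ∥ CD]
   → D = (15, 20)

D = (15, 20)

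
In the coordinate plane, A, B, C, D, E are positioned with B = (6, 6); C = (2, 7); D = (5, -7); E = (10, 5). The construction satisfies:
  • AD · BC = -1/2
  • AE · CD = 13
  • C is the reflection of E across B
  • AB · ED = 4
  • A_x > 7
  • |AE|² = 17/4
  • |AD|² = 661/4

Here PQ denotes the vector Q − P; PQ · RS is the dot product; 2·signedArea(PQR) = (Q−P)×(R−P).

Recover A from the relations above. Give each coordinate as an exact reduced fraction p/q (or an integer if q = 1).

A = (8, 11/2)

1. A_x = 8  [AD · BC = -1/2 ∩ AE · CD = 13]
2. A_y = 11/2  [AD · BC = -1/2 ∩ AE · CD = 13]
   → A = (8, 11/2)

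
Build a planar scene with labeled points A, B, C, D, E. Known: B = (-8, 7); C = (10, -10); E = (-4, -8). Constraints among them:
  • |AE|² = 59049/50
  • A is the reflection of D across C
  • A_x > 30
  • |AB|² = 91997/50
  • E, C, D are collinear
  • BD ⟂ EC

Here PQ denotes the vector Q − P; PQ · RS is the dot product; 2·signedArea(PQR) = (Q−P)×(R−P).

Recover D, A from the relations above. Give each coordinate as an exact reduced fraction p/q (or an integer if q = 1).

A = (1501/50, -643/50)
D = (-501/50, -357/50)

1. D_x = -501/50  [E, C, D are collinear ∩ BD ⟂ EC]
2. D_y = -357/50  [E, C, D are collinear ∩ BD ⟂ EC]
   → D = (-501/50, -357/50)
3. A_x = 1501/50  [A is the reflection of D across C]
4. A_y = -643/50  [A is the reflection of D across C]
   → A = (1501/50, -643/50)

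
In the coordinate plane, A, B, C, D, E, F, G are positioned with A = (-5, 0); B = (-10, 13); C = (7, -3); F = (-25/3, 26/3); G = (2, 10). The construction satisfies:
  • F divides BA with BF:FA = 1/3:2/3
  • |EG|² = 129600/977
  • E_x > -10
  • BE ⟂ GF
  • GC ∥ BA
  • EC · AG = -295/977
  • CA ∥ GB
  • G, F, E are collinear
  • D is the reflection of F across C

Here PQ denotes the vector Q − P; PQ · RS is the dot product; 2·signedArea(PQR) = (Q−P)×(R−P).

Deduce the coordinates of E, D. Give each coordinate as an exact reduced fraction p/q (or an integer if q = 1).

1. E_x = -9206/977  [G, F, E are collinear ∩ BE ⟂ GF]
2. E_y = 8330/977  [G, F, E are collinear ∩ BE ⟂ GF]
   → E = (-9206/977, 8330/977)
3. D_x = 67/3  [D is the reflection of F across C]
4. D_y = -44/3  [D is the reflection of F across C]
   → D = (67/3, -44/3)

D = (67/3, -44/3)
E = (-9206/977, 8330/977)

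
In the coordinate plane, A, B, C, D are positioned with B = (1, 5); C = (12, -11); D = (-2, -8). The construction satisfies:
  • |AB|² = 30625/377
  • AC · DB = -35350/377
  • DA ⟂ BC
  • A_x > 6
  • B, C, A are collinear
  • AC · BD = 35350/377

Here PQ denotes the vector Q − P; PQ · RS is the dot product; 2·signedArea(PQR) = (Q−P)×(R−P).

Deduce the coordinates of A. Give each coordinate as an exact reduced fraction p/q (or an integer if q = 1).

1. A_x = 2302/377  [B, C, A are collinear ∩ DA ⟂ BC]
2. A_y = -915/377  [B, C, A are collinear ∩ DA ⟂ BC]
   → A = (2302/377, -915/377)

A = (2302/377, -915/377)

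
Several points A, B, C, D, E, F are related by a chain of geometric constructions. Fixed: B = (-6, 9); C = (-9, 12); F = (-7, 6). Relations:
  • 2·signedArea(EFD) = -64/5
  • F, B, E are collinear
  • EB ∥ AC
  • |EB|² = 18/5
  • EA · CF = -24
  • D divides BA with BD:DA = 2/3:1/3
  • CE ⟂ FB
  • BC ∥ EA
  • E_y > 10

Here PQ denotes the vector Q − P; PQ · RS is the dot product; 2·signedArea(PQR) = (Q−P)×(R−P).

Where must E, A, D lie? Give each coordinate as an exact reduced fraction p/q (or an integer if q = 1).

1. E_x = -27/5  [F, B, E are collinear ∩ CE ⟂ FB]
2. E_y = 54/5  [F, B, E are collinear ∩ CE ⟂ FB]
   → E = (-27/5, 54/5)
3. A_x = -42/5  [EB ∥ AC ∩ BC ∥ EA]
4. A_y = 69/5  [EB ∥ AC ∩ BC ∥ EA]
   → A = (-42/5, 69/5)
5. D_x = -38/5  [D divides BA with BD:DA = 2/3:1/3]
6. D_y = 61/5  [D divides BA with BD:DA = 2/3:1/3]
   → D = (-38/5, 61/5)

A = (-42/5, 69/5)
D = (-38/5, 61/5)
E = (-27/5, 54/5)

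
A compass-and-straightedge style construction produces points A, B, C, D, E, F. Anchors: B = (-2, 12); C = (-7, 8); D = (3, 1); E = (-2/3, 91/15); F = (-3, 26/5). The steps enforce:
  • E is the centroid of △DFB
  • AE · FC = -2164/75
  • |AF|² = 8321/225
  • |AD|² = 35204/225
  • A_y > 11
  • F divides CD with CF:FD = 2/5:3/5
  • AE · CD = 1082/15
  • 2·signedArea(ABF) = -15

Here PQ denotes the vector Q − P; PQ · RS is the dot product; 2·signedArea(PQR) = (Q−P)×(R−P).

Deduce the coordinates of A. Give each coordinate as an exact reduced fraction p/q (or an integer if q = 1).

1. A_x = -13/3  [AE · FC = -2164/75 ∩ 2·signedArea(ABF) = -15]
2. A_y = 167/15  [AE · FC = -2164/75 ∩ 2·signedArea(ABF) = -15]
   → A = (-13/3, 167/15)

A = (-13/3, 167/15)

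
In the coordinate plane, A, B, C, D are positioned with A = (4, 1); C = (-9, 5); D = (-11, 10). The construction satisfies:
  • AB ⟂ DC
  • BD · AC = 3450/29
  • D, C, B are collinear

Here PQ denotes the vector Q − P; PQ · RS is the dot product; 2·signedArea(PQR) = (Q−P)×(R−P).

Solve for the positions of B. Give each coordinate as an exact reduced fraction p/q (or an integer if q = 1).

1. B_x = -169/29  [D, C, B are collinear ∩ AB ⟂ DC]
2. B_y = -85/29  [D, C, B are collinear ∩ AB ⟂ DC]
   → B = (-169/29, -85/29)

B = (-169/29, -85/29)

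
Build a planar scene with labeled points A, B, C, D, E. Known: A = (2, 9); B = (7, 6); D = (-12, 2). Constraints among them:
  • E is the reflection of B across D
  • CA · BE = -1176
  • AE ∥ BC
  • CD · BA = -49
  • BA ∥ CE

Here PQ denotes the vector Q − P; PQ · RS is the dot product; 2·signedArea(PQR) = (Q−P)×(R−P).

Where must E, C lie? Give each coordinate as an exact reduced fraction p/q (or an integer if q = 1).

C = (-26, -5)
E = (-31, -2)

1. E_x = -31  [E is the reflection of B across D]
2. E_y = -2  [E is the reflection of B across D]
   → E = (-31, -2)
3. C_x = -26  [BA ∥ CE ∩ AE ∥ BC]
4. C_y = -5  [BA ∥ CE ∩ AE ∥ BC]
   → C = (-26, -5)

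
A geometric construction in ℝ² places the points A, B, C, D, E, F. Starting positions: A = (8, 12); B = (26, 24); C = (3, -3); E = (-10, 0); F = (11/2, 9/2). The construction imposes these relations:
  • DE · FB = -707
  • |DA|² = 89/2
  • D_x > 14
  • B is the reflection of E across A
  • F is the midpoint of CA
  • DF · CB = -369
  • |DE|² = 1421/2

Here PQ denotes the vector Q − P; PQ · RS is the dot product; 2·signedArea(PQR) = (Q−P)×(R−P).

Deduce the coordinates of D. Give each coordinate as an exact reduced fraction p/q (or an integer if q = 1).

1. D_x = 29/2  [DE · FB = -707 ∩ DF · CB = -369]
2. D_y = 21/2  [DE · FB = -707 ∩ DF · CB = -369]
   → D = (29/2, 21/2)

D = (29/2, 21/2)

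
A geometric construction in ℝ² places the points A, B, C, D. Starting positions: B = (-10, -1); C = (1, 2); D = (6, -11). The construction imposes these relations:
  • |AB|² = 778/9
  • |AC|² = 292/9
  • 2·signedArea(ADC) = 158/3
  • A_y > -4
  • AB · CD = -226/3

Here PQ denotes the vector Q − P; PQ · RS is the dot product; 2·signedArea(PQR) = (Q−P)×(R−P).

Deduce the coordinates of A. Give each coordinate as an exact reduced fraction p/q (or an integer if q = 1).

1. A_x = -1  [2·signedArea(ADC) = 158/3 ∩ AB · CD = -226/3]
2. A_y = -10/3  [2·signedArea(ADC) = 158/3 ∩ AB · CD = -226/3]
   → A = (-1, -10/3)

A = (-1, -10/3)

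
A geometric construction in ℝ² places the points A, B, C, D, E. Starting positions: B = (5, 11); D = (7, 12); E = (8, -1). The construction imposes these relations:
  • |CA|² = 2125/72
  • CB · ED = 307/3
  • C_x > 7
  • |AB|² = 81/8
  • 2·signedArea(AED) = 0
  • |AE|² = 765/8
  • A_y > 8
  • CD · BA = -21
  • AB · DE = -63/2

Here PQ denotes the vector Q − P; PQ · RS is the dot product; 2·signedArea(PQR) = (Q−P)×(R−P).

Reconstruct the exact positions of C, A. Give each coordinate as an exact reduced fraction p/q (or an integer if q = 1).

1. A_x = 29/4  [2·signedArea(AED) = 0 ∩ AB · DE = -63/2]
2. A_y = 35/4  [2·signedArea(AED) = 0 ∩ AB · DE = -63/2]
   → A = (29/4, 35/4)
3. C_x = 23/3  [CB · ED = 307/3 ∩ CD · BA = -21]
4. C_y = 10/3  [CB · ED = 307/3 ∩ CD · BA = -21]
   → C = (23/3, 10/3)

A = (29/4, 35/4)
C = (23/3, 10/3)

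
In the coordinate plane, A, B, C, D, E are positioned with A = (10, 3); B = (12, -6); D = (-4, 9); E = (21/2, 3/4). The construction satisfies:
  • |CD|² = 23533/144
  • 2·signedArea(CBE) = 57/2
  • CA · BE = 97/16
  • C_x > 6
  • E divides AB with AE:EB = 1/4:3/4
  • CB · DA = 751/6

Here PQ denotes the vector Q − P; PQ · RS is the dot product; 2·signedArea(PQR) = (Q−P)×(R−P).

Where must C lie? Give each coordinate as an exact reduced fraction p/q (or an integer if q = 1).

1. C_x = 37/6  [2·signedArea(CBE) = 57/2 ∩ CA · BE = 97/16]
2. C_y = 5/4  [2·signedArea(CBE) = 57/2 ∩ CA · BE = 97/16]
   → C = (37/6, 5/4)

C = (37/6, 5/4)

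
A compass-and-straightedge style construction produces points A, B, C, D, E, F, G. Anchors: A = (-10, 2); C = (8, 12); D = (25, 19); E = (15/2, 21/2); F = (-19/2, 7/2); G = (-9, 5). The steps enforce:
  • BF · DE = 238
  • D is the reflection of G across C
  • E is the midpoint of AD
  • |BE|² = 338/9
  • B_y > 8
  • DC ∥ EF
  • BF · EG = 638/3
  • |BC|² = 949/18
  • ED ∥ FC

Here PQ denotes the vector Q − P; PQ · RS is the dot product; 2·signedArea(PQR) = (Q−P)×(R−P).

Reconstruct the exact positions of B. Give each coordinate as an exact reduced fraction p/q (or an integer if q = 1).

1. B_x = 11/6  [BF · DE = 238 ∩ BF · EG = 638/3]
2. B_y = 49/6  [BF · DE = 238 ∩ BF · EG = 638/3]
   → B = (11/6, 49/6)

B = (11/6, 49/6)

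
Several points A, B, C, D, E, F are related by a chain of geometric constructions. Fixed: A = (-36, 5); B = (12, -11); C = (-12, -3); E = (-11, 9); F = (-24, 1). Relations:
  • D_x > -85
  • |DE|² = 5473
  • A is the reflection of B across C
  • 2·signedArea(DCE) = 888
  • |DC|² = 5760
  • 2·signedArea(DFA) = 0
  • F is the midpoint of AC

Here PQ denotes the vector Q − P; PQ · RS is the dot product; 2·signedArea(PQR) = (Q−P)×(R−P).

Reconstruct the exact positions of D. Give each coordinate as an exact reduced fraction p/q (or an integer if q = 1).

D = (-84, 21)

1. D_x = -84  [2·signedArea(DFA) = 0 ∩ 2·signedArea(DCE) = 888]
2. D_y = 21  [2·signedArea(DFA) = 0 ∩ 2·signedArea(DCE) = 888]
   → D = (-84, 21)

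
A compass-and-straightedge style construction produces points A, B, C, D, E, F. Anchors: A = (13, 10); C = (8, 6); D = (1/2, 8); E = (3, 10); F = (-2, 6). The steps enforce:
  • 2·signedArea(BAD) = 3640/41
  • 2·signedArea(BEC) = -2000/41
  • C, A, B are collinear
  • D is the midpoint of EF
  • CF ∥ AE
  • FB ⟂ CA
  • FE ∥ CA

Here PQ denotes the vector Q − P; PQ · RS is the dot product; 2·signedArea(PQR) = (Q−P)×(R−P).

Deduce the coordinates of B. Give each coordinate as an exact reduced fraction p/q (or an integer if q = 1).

1. B_x = 78/41  [C, A, B are collinear ∩ FB ⟂ CA]
2. B_y = 46/41  [C, A, B are collinear ∩ FB ⟂ CA]
   → B = (78/41, 46/41)

B = (78/41, 46/41)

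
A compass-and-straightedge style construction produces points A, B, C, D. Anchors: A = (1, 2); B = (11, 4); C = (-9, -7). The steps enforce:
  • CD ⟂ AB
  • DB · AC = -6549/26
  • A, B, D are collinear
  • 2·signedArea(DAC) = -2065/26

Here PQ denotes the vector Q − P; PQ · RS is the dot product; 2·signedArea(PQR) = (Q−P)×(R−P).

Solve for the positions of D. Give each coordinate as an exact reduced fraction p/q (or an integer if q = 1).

D = (-269/26, -7/26)

1. D_x = -269/26  [A, B, D are collinear ∩ CD ⟂ AB]
2. D_y = -7/26  [A, B, D are collinear ∩ CD ⟂ AB]
   → D = (-269/26, -7/26)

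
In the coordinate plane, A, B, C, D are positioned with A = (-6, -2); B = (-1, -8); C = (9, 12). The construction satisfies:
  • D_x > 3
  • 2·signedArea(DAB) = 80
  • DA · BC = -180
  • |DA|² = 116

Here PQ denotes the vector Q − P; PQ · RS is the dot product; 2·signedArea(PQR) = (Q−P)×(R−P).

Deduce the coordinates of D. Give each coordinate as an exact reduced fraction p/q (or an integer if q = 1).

1. D_x = 4  [2·signedArea(DAB) = 80 ∩ DA · BC = -180]
2. D_y = 2  [2·signedArea(DAB) = 80 ∩ DA · BC = -180]
   → D = (4, 2)

D = (4, 2)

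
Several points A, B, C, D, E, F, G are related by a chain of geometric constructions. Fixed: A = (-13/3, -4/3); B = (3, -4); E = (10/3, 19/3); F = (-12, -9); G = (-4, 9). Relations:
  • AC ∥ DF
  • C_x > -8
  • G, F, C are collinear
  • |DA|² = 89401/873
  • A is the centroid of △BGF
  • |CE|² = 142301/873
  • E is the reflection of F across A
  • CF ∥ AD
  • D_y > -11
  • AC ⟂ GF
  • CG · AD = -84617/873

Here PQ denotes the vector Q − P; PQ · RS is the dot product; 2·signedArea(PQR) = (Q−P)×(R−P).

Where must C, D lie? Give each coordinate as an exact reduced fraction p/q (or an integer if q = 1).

C = (-2296/291, 24/97)
D = (-819/97, -3079/291)

1. C_x = -2296/291  [G, F, C are collinear ∩ AC ⟂ GF]
2. C_y = 24/97  [G, F, C are collinear ∩ AC ⟂ GF]
   → C = (-2296/291, 24/97)
3. D_x = -819/97  [AC ∥ DF ∩ CF ∥ AD]
4. D_y = -3079/291  [AC ∥ DF ∩ CF ∥ AD]
   → D = (-819/97, -3079/291)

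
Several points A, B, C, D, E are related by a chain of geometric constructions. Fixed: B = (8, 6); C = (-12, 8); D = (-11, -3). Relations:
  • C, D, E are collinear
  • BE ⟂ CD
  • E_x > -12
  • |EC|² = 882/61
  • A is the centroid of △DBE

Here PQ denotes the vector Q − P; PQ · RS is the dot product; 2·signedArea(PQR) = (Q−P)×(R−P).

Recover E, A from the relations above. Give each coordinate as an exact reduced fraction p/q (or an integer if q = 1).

1. E_x = -711/61  [C, D, E are collinear ∩ BE ⟂ CD]
2. E_y = 257/61  [C, D, E are collinear ∩ BE ⟂ CD]
   → E = (-711/61, 257/61)
3. A_x = -298/61  [A is the centroid of △DBE]
4. A_y = 440/183  [A is the centroid of △DBE]
   → A = (-298/61, 440/183)

A = (-298/61, 440/183)
E = (-711/61, 257/61)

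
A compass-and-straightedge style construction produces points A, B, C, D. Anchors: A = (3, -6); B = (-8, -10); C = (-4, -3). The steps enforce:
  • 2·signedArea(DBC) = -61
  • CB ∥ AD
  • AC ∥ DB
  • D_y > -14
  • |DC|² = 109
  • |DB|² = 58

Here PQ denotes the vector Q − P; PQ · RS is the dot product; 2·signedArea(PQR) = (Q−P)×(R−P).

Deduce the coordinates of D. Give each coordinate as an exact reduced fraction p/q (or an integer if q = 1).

1. D_x = -1  [AC ∥ DB ∩ CB ∥ AD]
2. D_y = -13  [AC ∥ DB ∩ CB ∥ AD]
   → D = (-1, -13)

D = (-1, -13)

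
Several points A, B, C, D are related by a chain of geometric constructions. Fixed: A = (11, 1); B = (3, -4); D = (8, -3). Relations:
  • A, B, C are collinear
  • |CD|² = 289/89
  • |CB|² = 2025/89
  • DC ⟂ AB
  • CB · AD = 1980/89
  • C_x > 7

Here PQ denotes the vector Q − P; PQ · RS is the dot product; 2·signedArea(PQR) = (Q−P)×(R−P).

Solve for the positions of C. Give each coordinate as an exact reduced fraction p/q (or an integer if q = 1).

C = (627/89, -131/89)

1. C_x = 627/89  [A, B, C are collinear ∩ DC ⟂ AB]
2. C_y = -131/89  [A, B, C are collinear ∩ DC ⟂ AB]
   → C = (627/89, -131/89)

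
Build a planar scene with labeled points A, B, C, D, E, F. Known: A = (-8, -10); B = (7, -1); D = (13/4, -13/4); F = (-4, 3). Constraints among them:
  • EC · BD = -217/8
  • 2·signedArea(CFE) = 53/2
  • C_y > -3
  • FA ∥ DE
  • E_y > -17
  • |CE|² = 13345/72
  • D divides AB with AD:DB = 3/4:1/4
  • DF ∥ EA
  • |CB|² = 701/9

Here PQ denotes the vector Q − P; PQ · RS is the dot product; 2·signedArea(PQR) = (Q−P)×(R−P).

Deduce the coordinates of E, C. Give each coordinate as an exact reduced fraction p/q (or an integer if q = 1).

C = (-5/3, -8/3)
E = (-3/4, -65/4)

1. E_x = -3/4  [DF ∥ EA ∩ FA ∥ DE]
2. E_y = -65/4  [DF ∥ EA ∩ FA ∥ DE]
   → E = (-3/4, -65/4)
3. C_x = -5/3  [2·signedArea(CFE) = 53/2 ∩ EC · BD = -217/8]
4. C_y = -8/3  [2·signedArea(CFE) = 53/2 ∩ EC · BD = -217/8]
   → C = (-5/3, -8/3)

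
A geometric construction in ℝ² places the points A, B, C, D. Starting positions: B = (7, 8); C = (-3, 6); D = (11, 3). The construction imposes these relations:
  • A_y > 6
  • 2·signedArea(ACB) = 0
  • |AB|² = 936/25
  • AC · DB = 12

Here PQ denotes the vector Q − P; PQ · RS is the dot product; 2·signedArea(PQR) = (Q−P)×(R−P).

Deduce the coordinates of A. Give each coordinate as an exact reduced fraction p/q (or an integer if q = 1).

1. A_x = 1  [2·signedArea(ACB) = 0 ∩ AC · DB = 12]
2. A_y = 34/5  [2·signedArea(ACB) = 0 ∩ AC · DB = 12]
   → A = (1, 34/5)

A = (1, 34/5)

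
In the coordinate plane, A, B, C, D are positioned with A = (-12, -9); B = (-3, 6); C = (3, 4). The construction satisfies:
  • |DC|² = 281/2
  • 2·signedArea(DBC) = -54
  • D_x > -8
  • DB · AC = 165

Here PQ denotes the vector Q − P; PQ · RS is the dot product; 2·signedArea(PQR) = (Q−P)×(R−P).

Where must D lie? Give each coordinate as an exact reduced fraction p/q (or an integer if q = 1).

1. D_x = -15/2  [DB · AC = 165 ∩ 2·signedArea(DBC) = -54]
2. D_y = -3/2  [DB · AC = 165 ∩ 2·signedArea(DBC) = -54]
   → D = (-15/2, -3/2)

D = (-15/2, -3/2)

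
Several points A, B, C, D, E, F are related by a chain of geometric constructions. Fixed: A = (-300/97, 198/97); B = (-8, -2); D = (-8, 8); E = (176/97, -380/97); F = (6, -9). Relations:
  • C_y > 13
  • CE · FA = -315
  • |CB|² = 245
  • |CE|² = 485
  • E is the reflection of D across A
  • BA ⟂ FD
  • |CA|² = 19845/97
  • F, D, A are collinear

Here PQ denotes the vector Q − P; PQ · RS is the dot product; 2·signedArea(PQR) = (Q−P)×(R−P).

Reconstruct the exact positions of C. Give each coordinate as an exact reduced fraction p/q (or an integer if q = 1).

1. C_x = -1182/97  [line 882/97·x + -1071/97·y + 24759/97 = 0 ∩ |CE|² = 485]
2. C_y = 1269/97  [line 882/97·x + -1071/97·y + 24759/97 = 0 ∩ |CE|² = 485]
   → C = (-1182/97, 1269/97)

C = (-1182/97, 1269/97)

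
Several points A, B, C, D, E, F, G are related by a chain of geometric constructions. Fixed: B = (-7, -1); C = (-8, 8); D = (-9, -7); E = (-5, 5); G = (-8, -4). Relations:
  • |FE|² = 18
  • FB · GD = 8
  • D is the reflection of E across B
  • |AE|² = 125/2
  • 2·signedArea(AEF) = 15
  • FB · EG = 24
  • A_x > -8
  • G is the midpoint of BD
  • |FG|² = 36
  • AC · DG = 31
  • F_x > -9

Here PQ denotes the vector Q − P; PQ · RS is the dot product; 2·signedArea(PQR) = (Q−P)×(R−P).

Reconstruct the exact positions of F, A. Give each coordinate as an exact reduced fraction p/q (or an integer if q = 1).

A = (-15/2, -5/2)
F = (-8, 2)

1. A_x = -15/2  [line -1·x + -3·y + -15 = 0 ∩ |AE|² = 125/2]
2. A_y = -5/2  [line -1·x + -3·y + -15 = 0 ∩ |AE|² = 125/2]
   → A = (-15/2, -5/2)
3. F_x = -8  [FB · EG = 24 ∩ 2·signedArea(AEF) = 15]
4. F_y = 2  [FB · EG = 24 ∩ 2·signedArea(AEF) = 15]
   → F = (-8, 2)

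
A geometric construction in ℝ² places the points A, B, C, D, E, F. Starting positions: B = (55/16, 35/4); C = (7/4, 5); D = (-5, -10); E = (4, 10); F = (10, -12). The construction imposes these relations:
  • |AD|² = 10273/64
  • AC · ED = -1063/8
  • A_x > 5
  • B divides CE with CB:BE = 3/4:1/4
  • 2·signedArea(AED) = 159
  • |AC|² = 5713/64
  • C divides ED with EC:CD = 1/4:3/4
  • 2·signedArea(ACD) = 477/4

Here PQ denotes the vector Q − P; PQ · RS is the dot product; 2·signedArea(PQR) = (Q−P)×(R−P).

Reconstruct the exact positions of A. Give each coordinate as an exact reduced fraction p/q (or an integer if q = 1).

A = (47/8, -7/2)

1. A_x = 47/8  [2·signedArea(AED) = 159 ∩ AC · ED = -1063/8]
2. A_y = -7/2  [2·signedArea(AED) = 159 ∩ AC · ED = -1063/8]
   → A = (47/8, -7/2)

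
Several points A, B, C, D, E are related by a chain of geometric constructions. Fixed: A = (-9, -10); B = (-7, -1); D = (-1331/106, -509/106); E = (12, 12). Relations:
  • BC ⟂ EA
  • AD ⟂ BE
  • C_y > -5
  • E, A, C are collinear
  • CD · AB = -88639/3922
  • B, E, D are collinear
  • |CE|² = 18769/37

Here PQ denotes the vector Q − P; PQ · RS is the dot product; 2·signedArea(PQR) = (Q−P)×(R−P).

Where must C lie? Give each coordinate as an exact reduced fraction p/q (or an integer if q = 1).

C = (-657/185, -794/185)

1. C_x = -657/185  [E, A, C are collinear ∩ BC ⟂ EA]
2. C_y = -794/185  [E, A, C are collinear ∩ BC ⟂ EA]
   → C = (-657/185, -794/185)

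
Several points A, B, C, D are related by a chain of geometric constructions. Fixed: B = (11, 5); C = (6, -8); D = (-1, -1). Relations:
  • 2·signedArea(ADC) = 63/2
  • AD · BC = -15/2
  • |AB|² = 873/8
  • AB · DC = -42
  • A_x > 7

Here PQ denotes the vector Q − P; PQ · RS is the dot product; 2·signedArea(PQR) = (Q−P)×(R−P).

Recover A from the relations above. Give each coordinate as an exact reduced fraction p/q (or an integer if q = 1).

1. A_x = 29/4  [AD · BC = -15/2 ∩ AB · DC = -42]
2. A_y = -19/4  [AD · BC = -15/2 ∩ AB · DC = -42]
   → A = (29/4, -19/4)

A = (29/4, -19/4)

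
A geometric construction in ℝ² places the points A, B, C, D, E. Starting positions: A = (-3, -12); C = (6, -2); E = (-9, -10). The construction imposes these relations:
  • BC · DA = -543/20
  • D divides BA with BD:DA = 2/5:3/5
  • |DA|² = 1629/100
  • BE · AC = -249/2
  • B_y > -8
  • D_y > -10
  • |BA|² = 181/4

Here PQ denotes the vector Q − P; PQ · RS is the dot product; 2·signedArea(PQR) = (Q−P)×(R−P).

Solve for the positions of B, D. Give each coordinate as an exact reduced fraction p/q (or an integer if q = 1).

1. B_x = 3/2  [line -9·x + -10·y + -113/2 = 0 ∩ |BA|² = 181/4]
2. B_y = -7  [line -9·x + -10·y + -113/2 = 0 ∩ |BA|² = 181/4]
   → B = (3/2, -7)
3. D_x = -3/10  [D divides BA with BD:DA = 2/5:3/5]
4. D_y = -9  [D divides BA with BD:DA = 2/5:3/5]
   → D = (-3/10, -9)

B = (3/2, -7)
D = (-3/10, -9)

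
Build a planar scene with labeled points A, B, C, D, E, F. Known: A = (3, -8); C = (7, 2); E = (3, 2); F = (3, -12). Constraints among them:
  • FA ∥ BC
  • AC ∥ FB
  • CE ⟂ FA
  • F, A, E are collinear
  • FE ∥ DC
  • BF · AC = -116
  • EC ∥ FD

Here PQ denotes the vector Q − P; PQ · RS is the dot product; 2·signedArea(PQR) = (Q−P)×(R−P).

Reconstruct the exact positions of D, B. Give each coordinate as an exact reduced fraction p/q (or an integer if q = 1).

B = (7, -2)
D = (7, -12)

1. D_x = 7  [FE ∥ DC ∩ EC ∥ FD]
2. D_y = -12  [FE ∥ DC ∩ EC ∥ FD]
   → D = (7, -12)
3. B_x = 7  [FA ∥ BC ∩ AC ∥ FB]
4. B_y = -2  [FA ∥ BC ∩ AC ∥ FB]
   → B = (7, -2)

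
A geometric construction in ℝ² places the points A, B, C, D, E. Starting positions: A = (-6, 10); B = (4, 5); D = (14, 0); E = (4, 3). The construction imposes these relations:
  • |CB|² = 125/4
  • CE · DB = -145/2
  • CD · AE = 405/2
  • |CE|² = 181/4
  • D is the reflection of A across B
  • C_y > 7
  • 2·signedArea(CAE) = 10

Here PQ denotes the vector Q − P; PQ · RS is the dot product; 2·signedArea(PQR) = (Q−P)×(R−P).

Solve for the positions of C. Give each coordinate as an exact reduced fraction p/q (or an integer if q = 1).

C = (-1, 15/2)

1. C_x = -1  [CD · AE = 405/2 ∩ 2·signedArea(CAE) = 10]
2. C_y = 15/2  [CD · AE = 405/2 ∩ 2·signedArea(CAE) = 10]
   → C = (-1, 15/2)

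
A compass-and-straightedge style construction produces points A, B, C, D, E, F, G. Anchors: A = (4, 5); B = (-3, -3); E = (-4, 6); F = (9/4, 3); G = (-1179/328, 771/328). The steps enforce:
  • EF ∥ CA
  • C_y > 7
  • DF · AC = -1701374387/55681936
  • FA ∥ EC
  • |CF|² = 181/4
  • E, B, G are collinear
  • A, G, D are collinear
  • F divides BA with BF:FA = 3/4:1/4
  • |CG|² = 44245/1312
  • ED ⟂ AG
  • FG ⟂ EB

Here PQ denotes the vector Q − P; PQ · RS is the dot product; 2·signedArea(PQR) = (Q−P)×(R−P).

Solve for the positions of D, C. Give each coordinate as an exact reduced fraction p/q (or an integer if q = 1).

C = (-9/4, 8)
D = (-19635001/6960242, 18238939/6960242)

1. D_x = -19635001/6960242  [A, G, D are collinear ∩ ED ⟂ AG]
2. D_y = 18238939/6960242  [A, G, D are collinear ∩ ED ⟂ AG]
   → D = (-19635001/6960242, 18238939/6960242)
3. C_x = -9/4  [EF ∥ CA ∩ FA ∥ EC]
4. C_y = 8  [EF ∥ CA ∩ FA ∥ EC]
   → C = (-9/4, 8)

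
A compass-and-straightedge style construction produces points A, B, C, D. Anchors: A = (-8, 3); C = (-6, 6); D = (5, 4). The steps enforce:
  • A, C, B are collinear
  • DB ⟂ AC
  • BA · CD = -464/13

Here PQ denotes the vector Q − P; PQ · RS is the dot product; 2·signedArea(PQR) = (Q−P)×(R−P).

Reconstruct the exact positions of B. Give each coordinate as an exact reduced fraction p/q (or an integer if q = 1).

1. B_x = -46/13  [A, C, B are collinear ∩ DB ⟂ AC]
2. B_y = 126/13  [A, C, B are collinear ∩ DB ⟂ AC]
   → B = (-46/13, 126/13)

B = (-46/13, 126/13)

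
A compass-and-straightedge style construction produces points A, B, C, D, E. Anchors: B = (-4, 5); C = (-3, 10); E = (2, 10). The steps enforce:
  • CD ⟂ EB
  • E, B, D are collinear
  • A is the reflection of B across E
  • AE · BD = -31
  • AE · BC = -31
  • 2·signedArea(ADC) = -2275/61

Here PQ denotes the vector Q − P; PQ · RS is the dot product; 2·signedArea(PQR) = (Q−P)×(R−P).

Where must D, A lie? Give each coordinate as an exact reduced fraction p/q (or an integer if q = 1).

A = (8, 15)
D = (-58/61, 460/61)

1. D_x = -58/61  [E, B, D are collinear ∩ CD ⟂ EB]
2. D_y = 460/61  [E, B, D are collinear ∩ CD ⟂ EB]
   → D = (-58/61, 460/61)
3. A_x = 8  [A is the reflection of B across E]
4. A_y = 15  [A is the reflection of B across E]
   → A = (8, 15)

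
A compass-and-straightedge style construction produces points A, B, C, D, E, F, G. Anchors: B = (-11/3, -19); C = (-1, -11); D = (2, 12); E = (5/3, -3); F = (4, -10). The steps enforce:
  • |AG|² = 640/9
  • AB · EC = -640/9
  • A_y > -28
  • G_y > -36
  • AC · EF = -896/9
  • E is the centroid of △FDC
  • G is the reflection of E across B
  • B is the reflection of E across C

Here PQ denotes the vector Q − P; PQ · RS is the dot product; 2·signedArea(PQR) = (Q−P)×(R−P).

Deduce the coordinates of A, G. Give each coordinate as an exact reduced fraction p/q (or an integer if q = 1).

A = (-19/3, -27)
G = (-9, -35)

1. A_x = -19/3  [AC · EF = -896/9 ∩ AB · EC = -640/9]
2. A_y = -27  [AC · EF = -896/9 ∩ AB · EC = -640/9]
   → A = (-19/3, -27)
3. G_x = -9  [G is the reflection of E across B]
4. G_y = -35  [G is the reflection of E across B]
   → G = (-9, -35)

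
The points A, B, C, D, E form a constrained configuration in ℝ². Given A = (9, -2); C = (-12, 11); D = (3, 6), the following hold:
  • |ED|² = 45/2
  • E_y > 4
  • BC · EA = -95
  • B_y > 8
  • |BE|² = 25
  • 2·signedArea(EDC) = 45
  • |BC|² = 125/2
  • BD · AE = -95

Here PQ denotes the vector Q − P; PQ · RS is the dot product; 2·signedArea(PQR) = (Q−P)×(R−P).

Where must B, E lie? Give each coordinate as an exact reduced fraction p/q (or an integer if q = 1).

B = (-9/2, 17/2)
E = (-3/2, 9/2)

1. E_x = -3/2  [line -5·x + -15·y + 60 = 0 ∩ |ED|² = 45/2]
2. E_y = 9/2  [line -5·x + -15·y + 60 = 0 ∩ |ED|² = 45/2]
   → E = (-3/2, 9/2)
3. B_x = -9/2  [line 21/2·x + -13/2·y + 205/2 = 0 ∩ |BE|² = 25]
4. B_y = 17/2  [line 21/2·x + -13/2·y + 205/2 = 0 ∩ |BE|² = 25]
   → B = (-9/2, 17/2)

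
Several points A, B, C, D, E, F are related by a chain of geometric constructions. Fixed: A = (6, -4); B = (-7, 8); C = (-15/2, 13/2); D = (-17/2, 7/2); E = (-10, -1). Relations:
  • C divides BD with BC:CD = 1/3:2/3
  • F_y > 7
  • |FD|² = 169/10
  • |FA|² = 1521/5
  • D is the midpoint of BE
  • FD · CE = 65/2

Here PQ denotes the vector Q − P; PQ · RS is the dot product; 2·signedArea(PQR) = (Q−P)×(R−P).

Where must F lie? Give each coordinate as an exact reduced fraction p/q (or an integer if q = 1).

F = (-36/5, 37/5)

1. F_x = -36/5  [line 5/2·x + 15/2·y + -75/2 = 0 ∩ |FD|² = 169/10]
2. F_y = 37/5  [line 5/2·x + 15/2·y + -75/2 = 0 ∩ |FD|² = 169/10]
   → F = (-36/5, 37/5)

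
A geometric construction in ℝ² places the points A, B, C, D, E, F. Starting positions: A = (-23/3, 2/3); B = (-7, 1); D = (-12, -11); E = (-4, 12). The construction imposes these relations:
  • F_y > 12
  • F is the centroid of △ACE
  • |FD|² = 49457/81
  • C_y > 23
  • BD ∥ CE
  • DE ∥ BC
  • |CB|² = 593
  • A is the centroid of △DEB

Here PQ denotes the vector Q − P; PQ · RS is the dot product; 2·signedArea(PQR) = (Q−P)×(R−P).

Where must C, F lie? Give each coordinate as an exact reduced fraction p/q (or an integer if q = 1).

1. C_x = 1  [BD ∥ CE ∩ DE ∥ BC]
2. C_y = 24  [BD ∥ CE ∩ DE ∥ BC]
   → C = (1, 24)
3. F_x = -32/9  [F is the centroid of △ACE]
4. F_y = 110/9  [F is the centroid of △ACE]
   → F = (-32/9, 110/9)

C = (1, 24)
F = (-32/9, 110/9)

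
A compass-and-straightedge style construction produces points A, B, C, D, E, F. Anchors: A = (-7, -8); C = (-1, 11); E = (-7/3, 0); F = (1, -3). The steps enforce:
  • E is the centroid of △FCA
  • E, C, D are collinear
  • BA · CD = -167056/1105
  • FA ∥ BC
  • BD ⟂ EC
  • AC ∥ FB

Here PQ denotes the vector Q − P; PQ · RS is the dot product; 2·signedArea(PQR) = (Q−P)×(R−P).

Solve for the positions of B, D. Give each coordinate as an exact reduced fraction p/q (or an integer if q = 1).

1. B_x = 7  [FA ∥ BC ∩ AC ∥ FB]
2. B_y = 16  [FA ∥ BC ∩ AC ∥ FB]
   → B = (7, 16)
3. D_x = -317/1105  [E, C, D are collinear ∩ BD ⟂ EC]
4. D_y = 18656/1105  [E, C, D are collinear ∩ BD ⟂ EC]
   → D = (-317/1105, 18656/1105)

B = (7, 16)
D = (-317/1105, 18656/1105)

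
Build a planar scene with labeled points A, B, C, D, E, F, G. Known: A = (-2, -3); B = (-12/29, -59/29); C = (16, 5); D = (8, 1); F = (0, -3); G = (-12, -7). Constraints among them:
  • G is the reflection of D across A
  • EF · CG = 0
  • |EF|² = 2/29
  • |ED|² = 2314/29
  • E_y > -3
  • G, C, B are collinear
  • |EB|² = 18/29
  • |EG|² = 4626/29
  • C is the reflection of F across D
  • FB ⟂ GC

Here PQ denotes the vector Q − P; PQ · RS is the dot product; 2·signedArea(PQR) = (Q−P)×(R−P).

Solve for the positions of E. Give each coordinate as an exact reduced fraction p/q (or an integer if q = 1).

1. E_x = -3/29  [line 28·x + 12·y + 36 = 0 ∩ |EF|² = 2/29]
2. E_y = -80/29  [line 28·x + 12·y + 36 = 0 ∩ |EF|² = 2/29]
   → E = (-3/29, -80/29)

E = (-3/29, -80/29)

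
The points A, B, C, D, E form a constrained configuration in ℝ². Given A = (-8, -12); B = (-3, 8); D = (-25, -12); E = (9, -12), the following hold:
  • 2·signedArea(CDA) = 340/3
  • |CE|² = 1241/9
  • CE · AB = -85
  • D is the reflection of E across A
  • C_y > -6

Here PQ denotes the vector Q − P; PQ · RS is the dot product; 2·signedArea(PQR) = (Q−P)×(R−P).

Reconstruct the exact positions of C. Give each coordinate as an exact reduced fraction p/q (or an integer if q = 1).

1. C_x = -2/3  [2·signedArea(CDA) = 340/3 ∩ CE · AB = -85]
2. C_y = -16/3  [2·signedArea(CDA) = 340/3 ∩ CE · AB = -85]
   → C = (-2/3, -16/3)

C = (-2/3, -16/3)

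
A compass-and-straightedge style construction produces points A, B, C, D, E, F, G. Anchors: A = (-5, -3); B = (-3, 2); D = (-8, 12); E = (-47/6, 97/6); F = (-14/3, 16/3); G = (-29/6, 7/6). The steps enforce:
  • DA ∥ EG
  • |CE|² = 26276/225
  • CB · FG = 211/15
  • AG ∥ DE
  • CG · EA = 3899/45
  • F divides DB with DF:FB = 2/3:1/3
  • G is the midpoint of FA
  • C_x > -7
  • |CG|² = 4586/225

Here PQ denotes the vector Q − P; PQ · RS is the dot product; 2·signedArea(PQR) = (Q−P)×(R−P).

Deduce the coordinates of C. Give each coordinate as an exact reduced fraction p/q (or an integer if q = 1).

1. C_x = -61/10  [CG · EA = 3899/45 ∩ CB · FG = 211/15]
2. C_y = 11/2  [CG · EA = 3899/45 ∩ CB · FG = 211/15]
   → C = (-61/10, 11/2)

C = (-61/10, 11/2)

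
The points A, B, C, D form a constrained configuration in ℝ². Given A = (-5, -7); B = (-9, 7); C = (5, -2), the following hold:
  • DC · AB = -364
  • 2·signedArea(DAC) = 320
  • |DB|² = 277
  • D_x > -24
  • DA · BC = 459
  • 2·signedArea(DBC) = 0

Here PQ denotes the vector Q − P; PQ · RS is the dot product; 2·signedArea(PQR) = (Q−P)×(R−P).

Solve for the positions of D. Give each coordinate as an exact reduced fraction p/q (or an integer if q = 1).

1. D_x = -23  [2·signedArea(DBC) = 0 ∩ 2·signedArea(DAC) = 320]
2. D_y = 16  [2·signedArea(DBC) = 0 ∩ 2·signedArea(DAC) = 320]
   → D = (-23, 16)

D = (-23, 16)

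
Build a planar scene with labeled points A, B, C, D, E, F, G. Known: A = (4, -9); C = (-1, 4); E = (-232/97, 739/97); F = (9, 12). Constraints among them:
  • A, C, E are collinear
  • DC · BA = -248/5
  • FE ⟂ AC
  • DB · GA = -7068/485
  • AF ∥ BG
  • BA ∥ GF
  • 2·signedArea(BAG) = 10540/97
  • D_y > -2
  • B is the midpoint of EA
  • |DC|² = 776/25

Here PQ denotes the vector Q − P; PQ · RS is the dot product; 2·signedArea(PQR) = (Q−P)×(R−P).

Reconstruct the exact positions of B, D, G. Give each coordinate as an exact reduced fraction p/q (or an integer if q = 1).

1. B_x = 78/97  [B is the midpoint of EA]
2. B_y = -67/97  [B is the midpoint of EA]
   → B = (78/97, -67/97)
3. D_x = 1  [line -310/97·x + 806/97·y + 6386/485 = 0 ∩ |DC|² = 776/25]
4. D_y = -6/5  [line -310/97·x + 806/97·y + 6386/485 = 0 ∩ |DC|² = 776/25]
   → D = (1, -6/5)
5. G_x = 563/97  [BA ∥ GF ∩ AF ∥ BG]
6. G_y = 1970/97  [BA ∥ GF ∩ AF ∥ BG]
   → G = (563/97, 1970/97)

B = (78/97, -67/97)
D = (1, -6/5)
G = (563/97, 1970/97)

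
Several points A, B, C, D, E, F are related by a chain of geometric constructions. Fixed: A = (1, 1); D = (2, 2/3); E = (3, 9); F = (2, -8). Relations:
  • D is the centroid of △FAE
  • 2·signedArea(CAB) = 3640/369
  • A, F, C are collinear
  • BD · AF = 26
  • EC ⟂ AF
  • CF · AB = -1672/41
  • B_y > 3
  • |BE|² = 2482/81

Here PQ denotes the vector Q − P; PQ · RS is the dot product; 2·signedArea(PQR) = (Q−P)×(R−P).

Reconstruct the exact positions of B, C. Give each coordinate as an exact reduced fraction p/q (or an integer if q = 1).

1. C_x = 6/41  [A, F, C are collinear ∩ EC ⟂ AF]
2. C_y = 356/41  [A, F, C are collinear ∩ EC ⟂ AF]
   → C = (6/41, 356/41)
3. B_x = 2  [BD · AF = 26 ∩ 2·signedArea(CAB) = 3640/369]
4. B_y = 32/9  [BD · AF = 26 ∩ 2·signedArea(CAB) = 3640/369]
   → B = (2, 32/9)

B = (2, 32/9)
C = (6/41, 356/41)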